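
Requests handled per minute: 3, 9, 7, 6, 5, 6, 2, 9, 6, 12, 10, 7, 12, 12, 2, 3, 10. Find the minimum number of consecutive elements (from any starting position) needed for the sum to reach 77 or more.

add 3: running sum 3 < 77
add 9: running sum 12 < 77
add 7: running sum 19 < 77
add 6: running sum 25 < 77
add 5: running sum 30 < 77
add 6: running sum 36 < 77
add 2: running sum 38 < 77
add 9: running sum 47 < 77
add 6: running sum 53 < 77
add 12: running sum 65 < 77
add 10: running sum 75 < 77
end 11: [9, 7, 6, 5, 6, 2, 9, 6, 12, 10, 7] sum 79, len 11
end 12: [7, 6, 5, 6, 2, 9, 6, 12, 10, 7, 12] sum 82, len 11
end 13: [5, 6, 2, 9, 6, 12, 10, 7, 12, 12] sum 81, len 10
end 14: [6, 2, 9, 6, 12, 10, 7, 12, 12, 2] sum 78, len 10
end 15: [6, 2, 9, 6, 12, 10, 7, 12, 12, 2, 3] sum 81, len 11
end 16: [9, 6, 12, 10, 7, 12, 12, 2, 3, 10] sum 83, len 10
Shortest qualifying length: 10.

10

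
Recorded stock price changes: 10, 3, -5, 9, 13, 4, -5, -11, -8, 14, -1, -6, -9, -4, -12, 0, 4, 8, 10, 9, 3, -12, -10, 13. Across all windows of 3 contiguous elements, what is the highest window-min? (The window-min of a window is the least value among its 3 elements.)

8

Each size-3 window and its min:
10 3 -5 → min -5
3 -5 9 → min -5
-5 9 13 → min -5
9 13 4 → min 4
13 4 -5 → min -5
4 -5 -11 → min -11
-5 -11 -8 → min -11
-11 -8 14 → min -11
-8 14 -1 → min -8
14 -1 -6 → min -6
-1 -6 -9 → min -9
-6 -9 -4 → min -9
-9 -4 -12 → min -12
-4 -12 0 → min -12
-12 0 4 → min -12
0 4 8 → min 0
4 8 10 → min 4
8 10 9 → min 8
10 9 3 → min 3
9 3 -12 → min -12
3 -12 -10 → min -12
-12 -10 13 → min -12
Highest of these is 8.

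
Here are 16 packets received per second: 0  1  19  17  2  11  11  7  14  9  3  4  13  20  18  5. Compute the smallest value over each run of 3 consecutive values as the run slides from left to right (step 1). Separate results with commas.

(0, 1, 19) → min 0
(1, 19, 17) → min 1
(19, 17, 2) → min 2
(17, 2, 11) → min 2
(2, 11, 11) → min 2
(11, 11, 7) → min 7
(11, 7, 14) → min 7
(7, 14, 9) → min 7
(14, 9, 3) → min 3
(9, 3, 4) → min 3
(3, 4, 13) → min 3
(4, 13, 20) → min 4
(13, 20, 18) → min 13
(20, 18, 5) → min 5

0, 1, 2, 2, 2, 7, 7, 7, 3, 3, 3, 4, 13, 5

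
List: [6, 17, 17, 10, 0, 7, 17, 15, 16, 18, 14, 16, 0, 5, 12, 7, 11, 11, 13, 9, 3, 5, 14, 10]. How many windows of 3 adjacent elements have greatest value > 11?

6 17 17 → max 17  > 11 ✓
17 17 10 → max 17  > 11 ✓
17 10 0 → max 17  > 11 ✓
10 0 7 → max 10
0 7 17 → max 17  > 11 ✓
7 17 15 → max 17  > 11 ✓
17 15 16 → max 17  > 11 ✓
15 16 18 → max 18  > 11 ✓
16 18 14 → max 18  > 11 ✓
18 14 16 → max 18  > 11 ✓
14 16 0 → max 16  > 11 ✓
16 0 5 → max 16  > 11 ✓
0 5 12 → max 12  > 11 ✓
5 12 7 → max 12  > 11 ✓
12 7 11 → max 12  > 11 ✓
7 11 11 → max 11
11 11 13 → max 13  > 11 ✓
11 13 9 → max 13  > 11 ✓
13 9 3 → max 13  > 11 ✓
9 3 5 → max 9
3 5 14 → max 14  > 11 ✓
5 14 10 → max 14  > 11 ✓
19 windows satisfy the condition.

19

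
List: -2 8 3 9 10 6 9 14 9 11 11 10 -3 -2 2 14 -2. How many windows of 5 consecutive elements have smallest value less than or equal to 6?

[-2, 8, 3, 9, 10] → min -2  ≤ 6 ✓
[8, 3, 9, 10, 6] → min 3  ≤ 6 ✓
[3, 9, 10, 6, 9] → min 3  ≤ 6 ✓
[9, 10, 6, 9, 14] → min 6  ≤ 6 ✓
[10, 6, 9, 14, 9] → min 6  ≤ 6 ✓
[6, 9, 14, 9, 11] → min 6  ≤ 6 ✓
[9, 14, 9, 11, 11] → min 9
[14, 9, 11, 11, 10] → min 9
[9, 11, 11, 10, -3] → min -3  ≤ 6 ✓
[11, 11, 10, -3, -2] → min -3  ≤ 6 ✓
[11, 10, -3, -2, 2] → min -3  ≤ 6 ✓
[10, -3, -2, 2, 14] → min -3  ≤ 6 ✓
[-3, -2, 2, 14, -2] → min -3  ≤ 6 ✓
11 windows satisfy the condition.

11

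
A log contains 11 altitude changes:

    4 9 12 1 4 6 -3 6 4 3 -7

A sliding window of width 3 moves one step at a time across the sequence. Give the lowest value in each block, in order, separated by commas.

Sliding a size-3 window across the 11 values:
4 9 12 → min 4
9 12 1 → min 1
12 1 4 → min 1
1 4 6 → min 1
4 6 -3 → min -3
6 -3 6 → min -3
-3 6 4 → min -3
6 4 3 → min 3
4 3 -7 → min -7

4, 1, 1, 1, -3, -3, -3, 3, -7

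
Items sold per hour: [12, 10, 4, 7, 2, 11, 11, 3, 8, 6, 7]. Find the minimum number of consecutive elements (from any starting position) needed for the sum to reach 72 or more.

add 12: running sum 12 < 72
add 10: running sum 22 < 72
add 4: running sum 26 < 72
add 7: running sum 33 < 72
add 2: running sum 35 < 72
add 11: running sum 46 < 72
add 11: running sum 57 < 72
add 3: running sum 60 < 72
add 8: running sum 68 < 72
end 9: [12, 10, 4, 7, 2, 11, 11, 3, 8, 6] sum 74, len 10
end 10: [12, 10, 4, 7, 2, 11, 11, 3, 8, 6, 7] sum 81, len 11
Shortest qualifying length: 10.

10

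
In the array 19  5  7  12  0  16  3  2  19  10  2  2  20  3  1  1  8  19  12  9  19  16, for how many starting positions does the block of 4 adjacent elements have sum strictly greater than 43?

3

[19, 5, 7, 12] → sum 43
[5, 7, 12, 0] → sum 24
[7, 12, 0, 16] → sum 35
[12, 0, 16, 3] → sum 31
[0, 16, 3, 2] → sum 21
[16, 3, 2, 19] → sum 40
[3, 2, 19, 10] → sum 34
[2, 19, 10, 2] → sum 33
[19, 10, 2, 2] → sum 33
[10, 2, 2, 20] → sum 34
[2, 2, 20, 3] → sum 27
[2, 20, 3, 1] → sum 26
[20, 3, 1, 1] → sum 25
[3, 1, 1, 8] → sum 13
[1, 1, 8, 19] → sum 29
[1, 8, 19, 12] → sum 40
[8, 19, 12, 9] → sum 48  > 43 ✓
[19, 12, 9, 19] → sum 59  > 43 ✓
[12, 9, 19, 16] → sum 56  > 43 ✓
3 windows satisfy the condition.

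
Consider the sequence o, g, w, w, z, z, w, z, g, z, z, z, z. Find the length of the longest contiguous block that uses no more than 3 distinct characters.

add o: window [o] (1 distinct), len 1
add g: window [o, g] (2 distinct), len 2
add w: window [o, g, w] (3 distinct), len 3
add w: window [o, g, w, w] (3 distinct), len 4
add z: window [g, w, w, z] (3 distinct), len 4
add z: window [g, w, w, z, z] (3 distinct), len 5
add w: window [g, w, w, z, z, w] (3 distinct), len 6
add z: window [g, w, w, z, z, w, z] (3 distinct), len 7
add g: window [g, w, w, z, z, w, z, g] (3 distinct), len 8
add z: window [g, w, w, z, z, w, z, g, z] (3 distinct), len 9
add z: window [g, w, w, z, z, w, z, g, z, z] (3 distinct), len 10
add z: window [g, w, w, z, z, w, z, g, z, z, z] (3 distinct), len 11
add z: window [g, w, w, z, z, w, z, g, z, z, z, z] (3 distinct), len 12
Longest length with ≤3 distinct: 12.

12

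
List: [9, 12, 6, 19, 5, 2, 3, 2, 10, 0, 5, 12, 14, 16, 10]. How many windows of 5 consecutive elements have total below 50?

9

9 12 6 19 5 → sum 51
12 6 19 5 2 → sum 44  < 50 ✓
6 19 5 2 3 → sum 35  < 50 ✓
19 5 2 3 2 → sum 31  < 50 ✓
5 2 3 2 10 → sum 22  < 50 ✓
2 3 2 10 0 → sum 17  < 50 ✓
3 2 10 0 5 → sum 20  < 50 ✓
2 10 0 5 12 → sum 29  < 50 ✓
10 0 5 12 14 → sum 41  < 50 ✓
0 5 12 14 16 → sum 47  < 50 ✓
5 12 14 16 10 → sum 57
9 windows satisfy the condition.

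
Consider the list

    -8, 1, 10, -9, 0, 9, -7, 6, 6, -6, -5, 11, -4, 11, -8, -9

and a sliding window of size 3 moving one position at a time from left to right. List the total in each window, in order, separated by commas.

-8 1 10 → sum 3
1 10 -9 → sum 2
10 -9 0 → sum 1
-9 0 9 → sum 0
0 9 -7 → sum 2
9 -7 6 → sum 8
-7 6 6 → sum 5
6 6 -6 → sum 6
6 -6 -5 → sum -5
-6 -5 11 → sum 0
-5 11 -4 → sum 2
11 -4 11 → sum 18
-4 11 -8 → sum -1
11 -8 -9 → sum -6

3, 2, 1, 0, 2, 8, 5, 6, -5, 0, 2, 18, -1, -6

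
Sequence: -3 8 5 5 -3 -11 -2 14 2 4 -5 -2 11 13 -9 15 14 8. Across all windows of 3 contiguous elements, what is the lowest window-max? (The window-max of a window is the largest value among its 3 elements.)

-2

Each size-3 window and its max:
-3 8 5 → max 8
8 5 5 → max 8
5 5 -3 → max 5
5 -3 -11 → max 5
-3 -11 -2 → max -2
-11 -2 14 → max 14
-2 14 2 → max 14
14 2 4 → max 14
2 4 -5 → max 4
4 -5 -2 → max 4
-5 -2 11 → max 11
-2 11 13 → max 13
11 13 -9 → max 13
13 -9 15 → max 15
-9 15 14 → max 15
15 14 8 → max 15
Lowest of these is -2.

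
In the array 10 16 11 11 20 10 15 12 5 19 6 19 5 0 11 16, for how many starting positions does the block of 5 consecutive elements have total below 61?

(10, 16, 11, 11, 20) → sum 68
(16, 11, 11, 20, 10) → sum 68
(11, 11, 20, 10, 15) → sum 67
(11, 20, 10, 15, 12) → sum 68
(20, 10, 15, 12, 5) → sum 62
(10, 15, 12, 5, 19) → sum 61
(15, 12, 5, 19, 6) → sum 57  < 61 ✓
(12, 5, 19, 6, 19) → sum 61
(5, 19, 6, 19, 5) → sum 54  < 61 ✓
(19, 6, 19, 5, 0) → sum 49  < 61 ✓
(6, 19, 5, 0, 11) → sum 41  < 61 ✓
(19, 5, 0, 11, 16) → sum 51  < 61 ✓
5 windows satisfy the condition.

5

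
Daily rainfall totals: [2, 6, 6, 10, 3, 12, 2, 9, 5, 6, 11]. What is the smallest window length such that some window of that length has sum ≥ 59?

9

add 2: running sum 2 < 59
add 6: running sum 8 < 59
add 6: running sum 14 < 59
add 10: running sum 24 < 59
add 3: running sum 27 < 59
add 12: running sum 39 < 59
add 2: running sum 41 < 59
add 9: running sum 50 < 59
add 5: running sum 55 < 59
add 6: shortest ending here [6, 6, 10, 3, 12, 2, 9, 5, 6] sum 59, len 9
add 11: shortest ending here [6, 10, 3, 12, 2, 9, 5, 6, 11] sum 64, len 9
Shortest qualifying length: 9.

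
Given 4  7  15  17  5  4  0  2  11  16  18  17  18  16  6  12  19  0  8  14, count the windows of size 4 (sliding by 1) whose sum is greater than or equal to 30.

[4, 7, 15, 17] → sum 43  ≥ 30 ✓
[7, 15, 17, 5] → sum 44  ≥ 30 ✓
[15, 17, 5, 4] → sum 41  ≥ 30 ✓
[17, 5, 4, 0] → sum 26
[5, 4, 0, 2] → sum 11
[4, 0, 2, 11] → sum 17
[0, 2, 11, 16] → sum 29
[2, 11, 16, 18] → sum 47  ≥ 30 ✓
[11, 16, 18, 17] → sum 62  ≥ 30 ✓
[16, 18, 17, 18] → sum 69  ≥ 30 ✓
[18, 17, 18, 16] → sum 69  ≥ 30 ✓
[17, 18, 16, 6] → sum 57  ≥ 30 ✓
[18, 16, 6, 12] → sum 52  ≥ 30 ✓
[16, 6, 12, 19] → sum 53  ≥ 30 ✓
[6, 12, 19, 0] → sum 37  ≥ 30 ✓
[12, 19, 0, 8] → sum 39  ≥ 30 ✓
[19, 0, 8, 14] → sum 41  ≥ 30 ✓
13 windows satisfy the condition.

13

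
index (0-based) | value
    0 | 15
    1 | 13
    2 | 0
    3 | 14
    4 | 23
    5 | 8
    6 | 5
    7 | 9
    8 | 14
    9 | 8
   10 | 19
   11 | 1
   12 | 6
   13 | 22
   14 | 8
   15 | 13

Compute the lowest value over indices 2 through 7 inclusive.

0

Elements at indices 2..7: 0, 14, 23, 8, 5, 9
min(0, 14, 23, 8, 5, 9) = 0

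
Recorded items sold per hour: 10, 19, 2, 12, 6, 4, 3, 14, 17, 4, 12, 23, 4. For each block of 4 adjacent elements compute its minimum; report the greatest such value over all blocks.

4

[10, 19, 2, 12] → min 2
[19, 2, 12, 6] → min 2
[2, 12, 6, 4] → min 2
[12, 6, 4, 3] → min 3
[6, 4, 3, 14] → min 3
[4, 3, 14, 17] → min 3
[3, 14, 17, 4] → min 3
[14, 17, 4, 12] → min 4
[17, 4, 12, 23] → min 4
[4, 12, 23, 4] → min 4
Greatest of these is 4.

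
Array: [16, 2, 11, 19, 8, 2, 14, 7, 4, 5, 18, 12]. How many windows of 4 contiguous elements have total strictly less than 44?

8

(16, 2, 11, 19) → sum 48
(2, 11, 19, 8) → sum 40  < 44 ✓
(11, 19, 8, 2) → sum 40  < 44 ✓
(19, 8, 2, 14) → sum 43  < 44 ✓
(8, 2, 14, 7) → sum 31  < 44 ✓
(2, 14, 7, 4) → sum 27  < 44 ✓
(14, 7, 4, 5) → sum 30  < 44 ✓
(7, 4, 5, 18) → sum 34  < 44 ✓
(4, 5, 18, 12) → sum 39  < 44 ✓
8 windows satisfy the condition.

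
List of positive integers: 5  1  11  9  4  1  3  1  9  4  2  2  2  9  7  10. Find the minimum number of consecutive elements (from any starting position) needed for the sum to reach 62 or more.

Extend right; whenever the sum reaches 62, record the length and shrink from the left:
add 5: running sum 5 < 62
add 1: running sum 6 < 62
add 11: running sum 17 < 62
add 9: running sum 26 < 62
add 4: running sum 30 < 62
add 1: running sum 31 < 62
add 3: running sum 34 < 62
add 1: running sum 35 < 62
add 9: running sum 44 < 62
add 4: running sum 48 < 62
add 2: running sum 50 < 62
add 2: running sum 52 < 62
add 2: running sum 54 < 62
add 9: shortest ending here [5, 1, 11, 9, 4, 1, 3, 1, 9, 4, 2, 2, 2, 9] sum 63, len 14
add 7: shortest ending here [11, 9, 4, 1, 3, 1, 9, 4, 2, 2, 2, 9, 7] sum 64, len 13
add 10: shortest ending here [9, 4, 1, 3, 1, 9, 4, 2, 2, 2, 9, 7, 10] sum 63, len 13
Shortest qualifying length: 13.

13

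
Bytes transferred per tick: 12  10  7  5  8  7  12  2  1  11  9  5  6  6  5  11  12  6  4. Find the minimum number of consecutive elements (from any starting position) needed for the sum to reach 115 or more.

add 12: running sum 12 < 115
add 10: running sum 22 < 115
add 7: running sum 29 < 115
add 5: running sum 34 < 115
add 8: running sum 42 < 115
add 7: running sum 49 < 115
add 12: running sum 61 < 115
add 2: running sum 63 < 115
add 1: running sum 64 < 115
add 11: running sum 75 < 115
add 9: running sum 84 < 115
add 5: running sum 89 < 115
add 6: running sum 95 < 115
add 6: running sum 101 < 115
add 5: running sum 106 < 115
add 11: shortest ending here [12, 10, 7, 5, 8, 7, 12, 2, 1, 11, 9, 5, 6, 6, 5, 11] sum 117, len 16
add 12: shortest ending here [10, 7, 5, 8, 7, 12, 2, 1, 11, 9, 5, 6, 6, 5, 11, 12] sum 117, len 16
add 6: shortest ending here [10, 7, 5, 8, 7, 12, 2, 1, 11, 9, 5, 6, 6, 5, 11, 12, 6] sum 123, len 17
add 4: shortest ending here [7, 5, 8, 7, 12, 2, 1, 11, 9, 5, 6, 6, 5, 11, 12, 6, 4] sum 117, len 17
Shortest qualifying length: 16.

16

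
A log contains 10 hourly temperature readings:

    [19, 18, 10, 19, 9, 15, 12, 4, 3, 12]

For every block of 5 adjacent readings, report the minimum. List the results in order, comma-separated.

Sliding a size-5 window across the 10 values:
19 18 10 19 9 → min 9
18 10 19 9 15 → min 9
10 19 9 15 12 → min 9
19 9 15 12 4 → min 4
9 15 12 4 3 → min 3
15 12 4 3 12 → min 3

9, 9, 9, 4, 3, 3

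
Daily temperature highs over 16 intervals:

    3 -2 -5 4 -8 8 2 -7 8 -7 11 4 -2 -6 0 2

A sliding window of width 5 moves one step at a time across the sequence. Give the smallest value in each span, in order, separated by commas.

[3, -2, -5, 4, -8] → min -8
[-2, -5, 4, -8, 8] → min -8
[-5, 4, -8, 8, 2] → min -8
[4, -8, 8, 2, -7] → min -8
[-8, 8, 2, -7, 8] → min -8
[8, 2, -7, 8, -7] → min -7
[2, -7, 8, -7, 11] → min -7
[-7, 8, -7, 11, 4] → min -7
[8, -7, 11, 4, -2] → min -7
[-7, 11, 4, -2, -6] → min -7
[11, 4, -2, -6, 0] → min -6
[4, -2, -6, 0, 2] → min -6

-8, -8, -8, -8, -8, -7, -7, -7, -7, -7, -6, -6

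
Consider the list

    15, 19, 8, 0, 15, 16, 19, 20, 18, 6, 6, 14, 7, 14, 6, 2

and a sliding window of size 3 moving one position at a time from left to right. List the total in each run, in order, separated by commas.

[15, 19, 8] → sum 42
[19, 8, 0] → sum 27
[8, 0, 15] → sum 23
[0, 15, 16] → sum 31
[15, 16, 19] → sum 50
[16, 19, 20] → sum 55
[19, 20, 18] → sum 57
[20, 18, 6] → sum 44
[18, 6, 6] → sum 30
[6, 6, 14] → sum 26
[6, 14, 7] → sum 27
[14, 7, 14] → sum 35
[7, 14, 6] → sum 27
[14, 6, 2] → sum 22

42, 27, 23, 31, 50, 55, 57, 44, 30, 26, 27, 35, 27, 22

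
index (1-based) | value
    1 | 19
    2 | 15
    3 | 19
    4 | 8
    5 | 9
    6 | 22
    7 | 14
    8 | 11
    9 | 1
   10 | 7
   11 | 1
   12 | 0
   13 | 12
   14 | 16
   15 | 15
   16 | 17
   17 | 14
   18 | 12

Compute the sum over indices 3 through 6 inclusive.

Elements at indices 3..6: 19, 8, 9, 22
sum(19, 8, 9, 22) = 58

58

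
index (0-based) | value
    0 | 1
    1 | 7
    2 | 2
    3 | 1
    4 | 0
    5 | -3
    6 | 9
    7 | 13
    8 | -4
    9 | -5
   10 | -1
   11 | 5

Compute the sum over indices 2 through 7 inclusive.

22

Elements at indices 2..7: 2, 1, 0, -3, 9, 13
sum(2, 1, 0, -3, 9, 13) = 22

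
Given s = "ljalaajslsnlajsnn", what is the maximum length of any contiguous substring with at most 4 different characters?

10

[l] 1 distinct, len 1
[l, j] 2 distinct, len 2
[l, j, a] 3 distinct, len 3
[l, j, a, l] 3 distinct, len 4
[l, j, a, l, a] 3 distinct, len 5
[l, j, a, l, a, a] 3 distinct, len 6
[l, j, a, l, a, a, j] 3 distinct, len 7
[l, j, a, l, a, a, j, s] 4 distinct, len 8
[l, j, a, l, a, a, j, s, l] 4 distinct, len 9
[l, j, a, l, a, a, j, s, l, s] 4 distinct, len 10
[j, s, l, s, n] 4 distinct, len 5
[j, s, l, s, n, l] 4 distinct, len 6
[s, l, s, n, l, a] 4 distinct, len 6
[n, l, a, j] 4 distinct, len 4
[l, a, j, s] 4 distinct, len 4
[a, j, s, n] 4 distinct, len 4
[a, j, s, n, n] 4 distinct, len 5
Longest length with ≤4 distinct: 10.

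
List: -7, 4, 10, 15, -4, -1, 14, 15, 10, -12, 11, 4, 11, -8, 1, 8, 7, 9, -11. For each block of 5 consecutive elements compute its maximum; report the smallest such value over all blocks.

-7 4 10 15 -4 → max 15
4 10 15 -4 -1 → max 15
10 15 -4 -1 14 → max 15
15 -4 -1 14 15 → max 15
-4 -1 14 15 10 → max 15
-1 14 15 10 -12 → max 15
14 15 10 -12 11 → max 15
15 10 -12 11 4 → max 15
10 -12 11 4 11 → max 11
-12 11 4 11 -8 → max 11
11 4 11 -8 1 → max 11
4 11 -8 1 8 → max 11
11 -8 1 8 7 → max 11
-8 1 8 7 9 → max 9
1 8 7 9 -11 → max 9
Smallest of these is 9.

9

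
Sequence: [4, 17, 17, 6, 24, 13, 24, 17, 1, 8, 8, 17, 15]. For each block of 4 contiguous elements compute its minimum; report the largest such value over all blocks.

13

[4, 17, 17, 6] → min 4
[17, 17, 6, 24] → min 6
[17, 6, 24, 13] → min 6
[6, 24, 13, 24] → min 6
[24, 13, 24, 17] → min 13
[13, 24, 17, 1] → min 1
[24, 17, 1, 8] → min 1
[17, 1, 8, 8] → min 1
[1, 8, 8, 17] → min 1
[8, 8, 17, 15] → min 8
Largest of these is 13.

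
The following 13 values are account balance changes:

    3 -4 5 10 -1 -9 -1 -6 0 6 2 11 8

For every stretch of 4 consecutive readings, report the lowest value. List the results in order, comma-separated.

(3, -4, 5, 10) → min -4
(-4, 5, 10, -1) → min -4
(5, 10, -1, -9) → min -9
(10, -1, -9, -1) → min -9
(-1, -9, -1, -6) → min -9
(-9, -1, -6, 0) → min -9
(-1, -6, 0, 6) → min -6
(-6, 0, 6, 2) → min -6
(0, 6, 2, 11) → min 0
(6, 2, 11, 8) → min 2

-4, -4, -9, -9, -9, -9, -6, -6, 0, 2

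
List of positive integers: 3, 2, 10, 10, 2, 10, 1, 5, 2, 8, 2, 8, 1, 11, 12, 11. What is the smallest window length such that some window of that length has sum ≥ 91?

14

add 3: running sum 3 < 91
add 2: running sum 5 < 91
add 10: running sum 15 < 91
add 10: running sum 25 < 91
add 2: running sum 27 < 91
add 10: running sum 37 < 91
add 1: running sum 38 < 91
add 5: running sum 43 < 91
add 2: running sum 45 < 91
add 8: running sum 53 < 91
add 2: running sum 55 < 91
add 8: running sum 63 < 91
add 1: running sum 64 < 91
add 11: running sum 75 < 91
add 12: running sum 87 < 91
end 15: [10, 10, 2, 10, 1, 5, 2, 8, 2, 8, 1, 11, 12, 11] sum 93, len 14
Shortest qualifying length: 14.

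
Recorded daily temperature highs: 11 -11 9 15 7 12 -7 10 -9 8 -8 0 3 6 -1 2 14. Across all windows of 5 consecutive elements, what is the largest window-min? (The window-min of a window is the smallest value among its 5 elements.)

-1

Each size-5 window and its min:
11 -11 9 15 7 → min -11
-11 9 15 7 12 → min -11
9 15 7 12 -7 → min -7
15 7 12 -7 10 → min -7
7 12 -7 10 -9 → min -9
12 -7 10 -9 8 → min -9
-7 10 -9 8 -8 → min -9
10 -9 8 -8 0 → min -9
-9 8 -8 0 3 → min -9
8 -8 0 3 6 → min -8
-8 0 3 6 -1 → min -8
0 3 6 -1 2 → min -1
3 6 -1 2 14 → min -1
Largest of these is -1.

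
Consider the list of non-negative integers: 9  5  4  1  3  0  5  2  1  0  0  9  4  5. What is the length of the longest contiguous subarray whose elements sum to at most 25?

10

add 9: [9] sum 9, len 1
add 5: [9, 5] sum 14, len 2
add 4: [9, 5, 4] sum 18, len 3
add 1: [9, 5, 4, 1] sum 19, len 4
add 3: [9, 5, 4, 1, 3] sum 22, len 5
add 0: [9, 5, 4, 1, 3, 0] sum 22, len 6
add 5: [5, 4, 1, 3, 0, 5] sum 18, len 6
add 2: [5, 4, 1, 3, 0, 5, 2] sum 20, len 7
add 1: [5, 4, 1, 3, 0, 5, 2, 1] sum 21, len 8
add 0: [5, 4, 1, 3, 0, 5, 2, 1, 0] sum 21, len 9
add 0: [5, 4, 1, 3, 0, 5, 2, 1, 0, 0] sum 21, len 10
add 9: [4, 1, 3, 0, 5, 2, 1, 0, 0, 9] sum 25, len 10
add 4: [1, 3, 0, 5, 2, 1, 0, 0, 9, 4] sum 25, len 10
add 5: [2, 1, 0, 0, 9, 4, 5] sum 21, len 7
Longest length seen: 10.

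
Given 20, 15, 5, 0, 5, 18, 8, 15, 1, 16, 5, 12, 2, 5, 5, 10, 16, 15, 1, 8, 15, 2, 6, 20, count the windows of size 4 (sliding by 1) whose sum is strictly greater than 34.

(20, 15, 5, 0) → sum 40  > 34 ✓
(15, 5, 0, 5) → sum 25
(5, 0, 5, 18) → sum 28
(0, 5, 18, 8) → sum 31
(5, 18, 8, 15) → sum 46  > 34 ✓
(18, 8, 15, 1) → sum 42  > 34 ✓
(8, 15, 1, 16) → sum 40  > 34 ✓
(15, 1, 16, 5) → sum 37  > 34 ✓
(1, 16, 5, 12) → sum 34
(16, 5, 12, 2) → sum 35  > 34 ✓
(5, 12, 2, 5) → sum 24
(12, 2, 5, 5) → sum 24
(2, 5, 5, 10) → sum 22
(5, 5, 10, 16) → sum 36  > 34 ✓
(5, 10, 16, 15) → sum 46  > 34 ✓
(10, 16, 15, 1) → sum 42  > 34 ✓
(16, 15, 1, 8) → sum 40  > 34 ✓
(15, 1, 8, 15) → sum 39  > 34 ✓
(1, 8, 15, 2) → sum 26
(8, 15, 2, 6) → sum 31
(15, 2, 6, 20) → sum 43  > 34 ✓
12 windows satisfy the condition.

12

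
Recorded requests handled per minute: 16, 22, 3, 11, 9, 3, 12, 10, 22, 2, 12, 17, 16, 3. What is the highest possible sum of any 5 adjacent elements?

Each size-5 window and its sum:
[16, 22, 3, 11, 9] → sum 61
[22, 3, 11, 9, 3] → sum 48
[3, 11, 9, 3, 12] → sum 38
[11, 9, 3, 12, 10] → sum 45
[9, 3, 12, 10, 22] → sum 56
[3, 12, 10, 22, 2] → sum 49
[12, 10, 22, 2, 12] → sum 58
[10, 22, 2, 12, 17] → sum 63
[22, 2, 12, 17, 16] → sum 69
[2, 12, 17, 16, 3] → sum 50
Highest of these is 69.

69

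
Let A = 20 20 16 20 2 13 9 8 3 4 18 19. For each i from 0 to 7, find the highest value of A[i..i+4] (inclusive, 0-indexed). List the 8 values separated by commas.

20, 20, 20, 20, 13, 13, 18, 19

[20, 20, 16, 20, 2] → max 20
[20, 16, 20, 2, 13] → max 20
[16, 20, 2, 13, 9] → max 20
[20, 2, 13, 9, 8] → max 20
[2, 13, 9, 8, 3] → max 13
[13, 9, 8, 3, 4] → max 13
[9, 8, 3, 4, 18] → max 18
[8, 3, 4, 18, 19] → max 19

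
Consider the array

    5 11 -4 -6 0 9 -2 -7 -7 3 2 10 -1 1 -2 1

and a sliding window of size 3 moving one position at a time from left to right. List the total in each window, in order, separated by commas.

(5, 11, -4) → sum 12
(11, -4, -6) → sum 1
(-4, -6, 0) → sum -10
(-6, 0, 9) → sum 3
(0, 9, -2) → sum 7
(9, -2, -7) → sum 0
(-2, -7, -7) → sum -16
(-7, -7, 3) → sum -11
(-7, 3, 2) → sum -2
(3, 2, 10) → sum 15
(2, 10, -1) → sum 11
(10, -1, 1) → sum 10
(-1, 1, -2) → sum -2
(1, -2, 1) → sum 0

12, 1, -10, 3, 7, 0, -16, -11, -2, 15, 11, 10, -2, 0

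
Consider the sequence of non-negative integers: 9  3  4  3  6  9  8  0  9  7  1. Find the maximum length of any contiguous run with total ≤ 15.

3

→ 9: sum 9, len 1
→ 3: sum 12, len 2
→ 4 (dropped 9): sum 7, len 2
→ 3: sum 10, len 3
→ 6 (dropped 3): sum 13, len 3
→ 9 (dropped 4, 3): sum 15, len 2
→ 8 (dropped 6, 9): sum 8, len 1
→ 0: sum 8, len 2
→ 9 (dropped 8): sum 9, len 2
→ 7 (dropped 0, 9): sum 7, len 1
→ 1: sum 8, len 2
Longest length seen: 3.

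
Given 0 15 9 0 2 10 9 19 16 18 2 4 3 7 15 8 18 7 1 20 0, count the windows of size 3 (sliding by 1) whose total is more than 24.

10

(0, 15, 9) → sum 24
(15, 9, 0) → sum 24
(9, 0, 2) → sum 11
(0, 2, 10) → sum 12
(2, 10, 9) → sum 21
(10, 9, 19) → sum 38  > 24 ✓
(9, 19, 16) → sum 44  > 24 ✓
(19, 16, 18) → sum 53  > 24 ✓
(16, 18, 2) → sum 36  > 24 ✓
(18, 2, 4) → sum 24
(2, 4, 3) → sum 9
(4, 3, 7) → sum 14
(3, 7, 15) → sum 25  > 24 ✓
(7, 15, 8) → sum 30  > 24 ✓
(15, 8, 18) → sum 41  > 24 ✓
(8, 18, 7) → sum 33  > 24 ✓
(18, 7, 1) → sum 26  > 24 ✓
(7, 1, 20) → sum 28  > 24 ✓
(1, 20, 0) → sum 21
10 windows satisfy the condition.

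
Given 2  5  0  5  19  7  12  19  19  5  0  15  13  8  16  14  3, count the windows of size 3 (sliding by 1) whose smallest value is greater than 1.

9

2 5 0 → min 0
5 0 5 → min 0
0 5 19 → min 0
5 19 7 → min 5  > 1 ✓
19 7 12 → min 7  > 1 ✓
7 12 19 → min 7  > 1 ✓
12 19 19 → min 12  > 1 ✓
19 19 5 → min 5  > 1 ✓
19 5 0 → min 0
5 0 15 → min 0
0 15 13 → min 0
15 13 8 → min 8  > 1 ✓
13 8 16 → min 8  > 1 ✓
8 16 14 → min 8  > 1 ✓
16 14 3 → min 3  > 1 ✓
9 windows satisfy the condition.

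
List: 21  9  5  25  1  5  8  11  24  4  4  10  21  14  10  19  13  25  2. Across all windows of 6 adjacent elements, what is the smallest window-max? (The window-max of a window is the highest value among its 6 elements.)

21

Each size-6 window and its max:
21 9 5 25 1 5 → max 25
9 5 25 1 5 8 → max 25
5 25 1 5 8 11 → max 25
25 1 5 8 11 24 → max 25
1 5 8 11 24 4 → max 24
5 8 11 24 4 4 → max 24
8 11 24 4 4 10 → max 24
11 24 4 4 10 21 → max 24
24 4 4 10 21 14 → max 24
4 4 10 21 14 10 → max 21
4 10 21 14 10 19 → max 21
10 21 14 10 19 13 → max 21
21 14 10 19 13 25 → max 25
14 10 19 13 25 2 → max 25
Smallest of these is 21.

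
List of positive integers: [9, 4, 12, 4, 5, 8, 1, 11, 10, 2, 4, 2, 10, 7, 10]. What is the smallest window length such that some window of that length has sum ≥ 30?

4

add 9: running sum 9 < 30
add 4: running sum 13 < 30
add 12: running sum 25 < 30
add 4: running sum 29 < 30
end 4: [9, 4, 12, 4, 5] sum 34, len 5
end 5: [4, 12, 4, 5, 8] sum 33, len 5
end 6: [12, 4, 5, 8, 1] sum 30, len 5
end 7: [12, 4, 5, 8, 1, 11] sum 41, len 6
end 8: [8, 1, 11, 10] sum 30, len 4
end 9: [8, 1, 11, 10, 2] sum 32, len 5
end 10: [8, 1, 11, 10, 2, 4] sum 36, len 6
end 11: [1, 11, 10, 2, 4, 2] sum 30, len 6
end 12: [11, 10, 2, 4, 2, 10] sum 39, len 6
end 13: [10, 2, 4, 2, 10, 7] sum 35, len 6
end 14: [4, 2, 10, 7, 10] sum 33, len 5
Shortest qualifying length: 4.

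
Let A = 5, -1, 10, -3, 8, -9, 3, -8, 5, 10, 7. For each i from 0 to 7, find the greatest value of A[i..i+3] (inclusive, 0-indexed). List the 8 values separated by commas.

5 -1 10 -3 → max 10
-1 10 -3 8 → max 10
10 -3 8 -9 → max 10
-3 8 -9 3 → max 8
8 -9 3 -8 → max 8
-9 3 -8 5 → max 5
3 -8 5 10 → max 10
-8 5 10 7 → max 10

10, 10, 10, 8, 8, 5, 10, 10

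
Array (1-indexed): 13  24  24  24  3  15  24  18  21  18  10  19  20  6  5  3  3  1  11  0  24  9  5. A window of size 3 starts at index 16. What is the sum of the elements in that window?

Elements at indices 16..18: 3, 3, 1
sum(3, 3, 1) = 7

7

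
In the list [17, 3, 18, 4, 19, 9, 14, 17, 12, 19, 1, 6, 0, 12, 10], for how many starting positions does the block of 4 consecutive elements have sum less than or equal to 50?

9

(17, 3, 18, 4) → sum 42  ≤ 50 ✓
(3, 18, 4, 19) → sum 44  ≤ 50 ✓
(18, 4, 19, 9) → sum 50  ≤ 50 ✓
(4, 19, 9, 14) → sum 46  ≤ 50 ✓
(19, 9, 14, 17) → sum 59
(9, 14, 17, 12) → sum 52
(14, 17, 12, 19) → sum 62
(17, 12, 19, 1) → sum 49  ≤ 50 ✓
(12, 19, 1, 6) → sum 38  ≤ 50 ✓
(19, 1, 6, 0) → sum 26  ≤ 50 ✓
(1, 6, 0, 12) → sum 19  ≤ 50 ✓
(6, 0, 12, 10) → sum 28  ≤ 50 ✓
9 windows satisfy the condition.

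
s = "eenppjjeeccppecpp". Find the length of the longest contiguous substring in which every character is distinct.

3

add e: [e] len 1
add e (repeat e, move left end past it): [e] len 1
add n: [e, n] len 2
add p: [e, n, p] len 3
add p (repeat p, move left end past it): [p] len 1
add j: [p, j] len 2
add j (repeat j, move left end past it): [j] len 1
add e: [j, e] len 2
add e (repeat e, move left end past it): [e] len 1
add c: [e, c] len 2
add c (repeat c, move left end past it): [c] len 1
add p: [c, p] len 2
add p (repeat p, move left end past it): [p] len 1
add e: [p, e] len 2
add c: [p, e, c] len 3
add p (repeat p, move left end past it): [e, c, p] len 3
add p (repeat p, move left end past it): [p] len 1
Longest all-distinct length: 3.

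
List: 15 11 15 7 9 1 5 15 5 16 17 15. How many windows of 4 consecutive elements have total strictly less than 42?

[15, 11, 15, 7] → sum 48
[11, 15, 7, 9] → sum 42
[15, 7, 9, 1] → sum 32  < 42 ✓
[7, 9, 1, 5] → sum 22  < 42 ✓
[9, 1, 5, 15] → sum 30  < 42 ✓
[1, 5, 15, 5] → sum 26  < 42 ✓
[5, 15, 5, 16] → sum 41  < 42 ✓
[15, 5, 16, 17] → sum 53
[5, 16, 17, 15] → sum 53
5 windows satisfy the condition.

5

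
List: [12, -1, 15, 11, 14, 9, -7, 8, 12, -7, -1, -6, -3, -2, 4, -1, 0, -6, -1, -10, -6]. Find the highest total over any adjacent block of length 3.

[12, -1, 15] → sum 26
[-1, 15, 11] → sum 25
[15, 11, 14] → sum 40
[11, 14, 9] → sum 34
[14, 9, -7] → sum 16
[9, -7, 8] → sum 10
[-7, 8, 12] → sum 13
[8, 12, -7] → sum 13
[12, -7, -1] → sum 4
[-7, -1, -6] → sum -14
[-1, -6, -3] → sum -10
[-6, -3, -2] → sum -11
[-3, -2, 4] → sum -1
[-2, 4, -1] → sum 1
[4, -1, 0] → sum 3
[-1, 0, -6] → sum -7
[0, -6, -1] → sum -7
[-6, -1, -10] → sum -17
[-1, -10, -6] → sum -17
Highest of these is 40.

40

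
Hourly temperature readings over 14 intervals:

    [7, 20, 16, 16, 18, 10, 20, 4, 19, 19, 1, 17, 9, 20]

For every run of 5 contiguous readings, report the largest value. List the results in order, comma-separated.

7 20 16 16 18 → max 20
20 16 16 18 10 → max 20
16 16 18 10 20 → max 20
16 18 10 20 4 → max 20
18 10 20 4 19 → max 20
10 20 4 19 19 → max 20
20 4 19 19 1 → max 20
4 19 19 1 17 → max 19
19 19 1 17 9 → max 19
19 1 17 9 20 → max 20

20, 20, 20, 20, 20, 20, 20, 19, 19, 20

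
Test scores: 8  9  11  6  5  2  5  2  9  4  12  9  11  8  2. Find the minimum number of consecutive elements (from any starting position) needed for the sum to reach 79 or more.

12

Extend right; whenever the sum reaches 79, record the length and shrink from the left:
add 8: running sum 8 < 79
add 9: running sum 17 < 79
add 11: running sum 28 < 79
add 6: running sum 34 < 79
add 5: running sum 39 < 79
add 2: running sum 41 < 79
add 5: running sum 46 < 79
add 2: running sum 48 < 79
add 9: running sum 57 < 79
add 4: running sum 61 < 79
add 12: running sum 73 < 79
end 11: [8, 9, 11, 6, 5, 2, 5, 2, 9, 4, 12, 9] sum 82, len 12
end 12: [9, 11, 6, 5, 2, 5, 2, 9, 4, 12, 9, 11] sum 85, len 12
end 13: [11, 6, 5, 2, 5, 2, 9, 4, 12, 9, 11, 8] sum 84, len 12
end 14: [11, 6, 5, 2, 5, 2, 9, 4, 12, 9, 11, 8, 2] sum 86, len 13
Shortest qualifying length: 12.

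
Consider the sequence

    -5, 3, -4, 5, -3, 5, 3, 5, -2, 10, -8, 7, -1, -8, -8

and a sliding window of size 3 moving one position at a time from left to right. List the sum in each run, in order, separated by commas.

-6, 4, -2, 7, 5, 13, 6, 13, 0, 9, -2, -2, -17

Sliding a size-3 window across the 15 values:
[-5, 3, -4] → sum -6
[3, -4, 5] → sum 4
[-4, 5, -3] → sum -2
[5, -3, 5] → sum 7
[-3, 5, 3] → sum 5
[5, 3, 5] → sum 13
[3, 5, -2] → sum 6
[5, -2, 10] → sum 13
[-2, 10, -8] → sum 0
[10, -8, 7] → sum 9
[-8, 7, -1] → sum -2
[7, -1, -8] → sum -2
[-1, -8, -8] → sum -17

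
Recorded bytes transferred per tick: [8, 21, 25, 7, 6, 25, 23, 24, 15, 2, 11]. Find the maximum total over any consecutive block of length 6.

110

Window sums for each of the 6 positions:
(8, 21, 25, 7, 6, 25) → sum 92
(21, 25, 7, 6, 25, 23) → sum 107
(25, 7, 6, 25, 23, 24) → sum 110
(7, 6, 25, 23, 24, 15) → sum 100
(6, 25, 23, 24, 15, 2) → sum 95
(25, 23, 24, 15, 2, 11) → sum 100
Maximum of these is 110.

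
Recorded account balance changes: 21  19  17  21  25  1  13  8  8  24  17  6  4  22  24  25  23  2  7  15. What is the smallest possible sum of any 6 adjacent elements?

(21, 19, 17, 21, 25, 1) → sum 104
(19, 17, 21, 25, 1, 13) → sum 96
(17, 21, 25, 1, 13, 8) → sum 85
(21, 25, 1, 13, 8, 8) → sum 76
(25, 1, 13, 8, 8, 24) → sum 79
(1, 13, 8, 8, 24, 17) → sum 71
(13, 8, 8, 24, 17, 6) → sum 76
(8, 8, 24, 17, 6, 4) → sum 67
(8, 24, 17, 6, 4, 22) → sum 81
(24, 17, 6, 4, 22, 24) → sum 97
(17, 6, 4, 22, 24, 25) → sum 98
(6, 4, 22, 24, 25, 23) → sum 104
(4, 22, 24, 25, 23, 2) → sum 100
(22, 24, 25, 23, 2, 7) → sum 103
(24, 25, 23, 2, 7, 15) → sum 96
Smallest of these is 67.

67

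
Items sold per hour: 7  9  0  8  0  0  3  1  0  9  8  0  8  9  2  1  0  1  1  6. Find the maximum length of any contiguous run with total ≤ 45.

15

Extend to the right; shrink from the left whenever the sum exceeds 45:
add 7: [7] sum 7, len 1
add 9: [7, 9] sum 16, len 2
add 0: [7, 9, 0] sum 16, len 3
add 8: [7, 9, 0, 8] sum 24, len 4
add 0: [7, 9, 0, 8, 0] sum 24, len 5
add 0: [7, 9, 0, 8, 0, 0] sum 24, len 6
add 3: [7, 9, 0, 8, 0, 0, 3] sum 27, len 7
add 1: [7, 9, 0, 8, 0, 0, 3, 1] sum 28, len 8
add 0: [7, 9, 0, 8, 0, 0, 3, 1, 0] sum 28, len 9
add 9: [7, 9, 0, 8, 0, 0, 3, 1, 0, 9] sum 37, len 10
add 8: [7, 9, 0, 8, 0, 0, 3, 1, 0, 9, 8] sum 45, len 11
add 0: [7, 9, 0, 8, 0, 0, 3, 1, 0, 9, 8, 0] sum 45, len 12
add 8: [0, 8, 0, 0, 3, 1, 0, 9, 8, 0, 8] sum 37, len 11
add 9: [0, 0, 3, 1, 0, 9, 8, 0, 8, 9] sum 38, len 10
add 2: [0, 0, 3, 1, 0, 9, 8, 0, 8, 9, 2] sum 40, len 11
add 1: [0, 0, 3, 1, 0, 9, 8, 0, 8, 9, 2, 1] sum 41, len 12
add 0: [0, 0, 3, 1, 0, 9, 8, 0, 8, 9, 2, 1, 0] sum 41, len 13
add 1: [0, 0, 3, 1, 0, 9, 8, 0, 8, 9, 2, 1, 0, 1] sum 42, len 14
add 1: [0, 0, 3, 1, 0, 9, 8, 0, 8, 9, 2, 1, 0, 1, 1] sum 43, len 15
add 6: [0, 9, 8, 0, 8, 9, 2, 1, 0, 1, 1, 6] sum 45, len 12
Longest length seen: 15.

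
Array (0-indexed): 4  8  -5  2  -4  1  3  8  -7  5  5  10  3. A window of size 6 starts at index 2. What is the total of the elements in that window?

Elements at indices 2..7: -5, 2, -4, 1, 3, 8
sum(-5, 2, -4, 1, 3, 8) = 5

5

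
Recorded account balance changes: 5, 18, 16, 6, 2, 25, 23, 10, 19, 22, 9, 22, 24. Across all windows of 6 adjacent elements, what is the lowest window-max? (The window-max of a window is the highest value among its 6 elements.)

23

[5, 18, 16, 6, 2, 25] → max 25
[18, 16, 6, 2, 25, 23] → max 25
[16, 6, 2, 25, 23, 10] → max 25
[6, 2, 25, 23, 10, 19] → max 25
[2, 25, 23, 10, 19, 22] → max 25
[25, 23, 10, 19, 22, 9] → max 25
[23, 10, 19, 22, 9, 22] → max 23
[10, 19, 22, 9, 22, 24] → max 24
Lowest of these is 23.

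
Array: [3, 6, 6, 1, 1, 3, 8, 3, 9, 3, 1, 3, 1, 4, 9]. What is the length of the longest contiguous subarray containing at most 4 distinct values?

[3] 1 distinct, len 1
[3, 6] 2 distinct, len 2
[3, 6, 6] 2 distinct, len 3
[3, 6, 6, 1] 3 distinct, len 4
[3, 6, 6, 1, 1] 3 distinct, len 5
[3, 6, 6, 1, 1, 3] 3 distinct, len 6
[3, 6, 6, 1, 1, 3, 8] 4 distinct, len 7
[3, 6, 6, 1, 1, 3, 8, 3] 4 distinct, len 8
[1, 1, 3, 8, 3, 9] 4 distinct, len 6
[1, 1, 3, 8, 3, 9, 3] 4 distinct, len 7
[1, 1, 3, 8, 3, 9, 3, 1] 4 distinct, len 8
[1, 1, 3, 8, 3, 9, 3, 1, 3] 4 distinct, len 9
[1, 1, 3, 8, 3, 9, 3, 1, 3, 1] 4 distinct, len 10
[3, 9, 3, 1, 3, 1, 4] 4 distinct, len 7
[3, 9, 3, 1, 3, 1, 4, 9] 4 distinct, len 8
Longest length with ≤4 distinct: 10.

10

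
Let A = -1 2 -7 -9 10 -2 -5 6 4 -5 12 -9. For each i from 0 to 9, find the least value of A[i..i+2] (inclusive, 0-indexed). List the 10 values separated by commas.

-7, -9, -9, -9, -5, -5, -5, -5, -5, -9

Sliding a size-3 window across the 12 values:
(-1, 2, -7) → min -7
(2, -7, -9) → min -9
(-7, -9, 10) → min -9
(-9, 10, -2) → min -9
(10, -2, -5) → min -5
(-2, -5, 6) → min -5
(-5, 6, 4) → min -5
(6, 4, -5) → min -5
(4, -5, 12) → min -5
(-5, 12, -9) → min -9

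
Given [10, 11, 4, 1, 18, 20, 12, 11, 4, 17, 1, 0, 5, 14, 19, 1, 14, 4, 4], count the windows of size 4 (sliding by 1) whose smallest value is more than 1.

3

10 11 4 1 → min 1
11 4 1 18 → min 1
4 1 18 20 → min 1
1 18 20 12 → min 1
18 20 12 11 → min 11  > 1 ✓
20 12 11 4 → min 4  > 1 ✓
12 11 4 17 → min 4  > 1 ✓
11 4 17 1 → min 1
4 17 1 0 → min 0
17 1 0 5 → min 0
1 0 5 14 → min 0
0 5 14 19 → min 0
5 14 19 1 → min 1
14 19 1 14 → min 1
19 1 14 4 → min 1
1 14 4 4 → min 1
3 windows satisfy the condition.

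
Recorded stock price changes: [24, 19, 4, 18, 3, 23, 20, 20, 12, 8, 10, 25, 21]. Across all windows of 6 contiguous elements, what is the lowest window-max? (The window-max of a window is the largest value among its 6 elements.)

23

24 19 4 18 3 23 → max 24
19 4 18 3 23 20 → max 23
4 18 3 23 20 20 → max 23
18 3 23 20 20 12 → max 23
3 23 20 20 12 8 → max 23
23 20 20 12 8 10 → max 23
20 20 12 8 10 25 → max 25
20 12 8 10 25 21 → max 25
Lowest of these is 23.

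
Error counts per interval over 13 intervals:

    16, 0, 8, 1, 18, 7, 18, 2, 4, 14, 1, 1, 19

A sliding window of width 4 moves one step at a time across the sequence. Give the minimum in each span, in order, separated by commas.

0, 0, 1, 1, 2, 2, 2, 1, 1, 1

(16, 0, 8, 1) → min 0
(0, 8, 1, 18) → min 0
(8, 1, 18, 7) → min 1
(1, 18, 7, 18) → min 1
(18, 7, 18, 2) → min 2
(7, 18, 2, 4) → min 2
(18, 2, 4, 14) → min 2
(2, 4, 14, 1) → min 1
(4, 14, 1, 1) → min 1
(14, 1, 1, 19) → min 1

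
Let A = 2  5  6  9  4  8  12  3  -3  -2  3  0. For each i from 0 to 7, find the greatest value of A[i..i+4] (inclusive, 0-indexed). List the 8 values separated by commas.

9, 9, 12, 12, 12, 12, 12, 3

(2, 5, 6, 9, 4) → max 9
(5, 6, 9, 4, 8) → max 9
(6, 9, 4, 8, 12) → max 12
(9, 4, 8, 12, 3) → max 12
(4, 8, 12, 3, -3) → max 12
(8, 12, 3, -3, -2) → max 12
(12, 3, -3, -2, 3) → max 12
(3, -3, -2, 3, 0) → max 3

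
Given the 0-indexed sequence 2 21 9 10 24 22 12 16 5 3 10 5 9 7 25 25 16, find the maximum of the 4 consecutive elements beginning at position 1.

24

Elements at indices 1..4: 21, 9, 10, 24
max(21, 9, 10, 24) = 24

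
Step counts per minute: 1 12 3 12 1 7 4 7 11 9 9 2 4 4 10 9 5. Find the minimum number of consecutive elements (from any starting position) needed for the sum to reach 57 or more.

8

Extend right; whenever the sum reaches 57, record the length and shrink from the left:
add 1: running sum 1 < 57
add 12: running sum 13 < 57
add 3: running sum 16 < 57
add 12: running sum 28 < 57
add 1: running sum 29 < 57
add 7: running sum 36 < 57
add 4: running sum 40 < 57
add 7: running sum 47 < 57
add 11: shortest ending here [12, 3, 12, 1, 7, 4, 7, 11] sum 57, len 8
add 9: shortest ending here [12, 3, 12, 1, 7, 4, 7, 11, 9] sum 66, len 9
add 9: shortest ending here [12, 1, 7, 4, 7, 11, 9, 9] sum 60, len 8
add 2: shortest ending here [12, 1, 7, 4, 7, 11, 9, 9, 2] sum 62, len 9
add 4: shortest ending here [12, 1, 7, 4, 7, 11, 9, 9, 2, 4] sum 66, len 10
add 4: shortest ending here [7, 4, 7, 11, 9, 9, 2, 4, 4] sum 57, len 9
add 10: shortest ending here [4, 7, 11, 9, 9, 2, 4, 4, 10] sum 60, len 9
add 9: shortest ending here [11, 9, 9, 2, 4, 4, 10, 9] sum 58, len 8
add 5: shortest ending here [11, 9, 9, 2, 4, 4, 10, 9, 5] sum 63, len 9
Shortest qualifying length: 8.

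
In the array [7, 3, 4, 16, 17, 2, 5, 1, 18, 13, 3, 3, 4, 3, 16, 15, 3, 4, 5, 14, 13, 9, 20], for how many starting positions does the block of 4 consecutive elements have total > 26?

[7, 3, 4, 16] → sum 30  > 26 ✓
[3, 4, 16, 17] → sum 40  > 26 ✓
[4, 16, 17, 2] → sum 39  > 26 ✓
[16, 17, 2, 5] → sum 40  > 26 ✓
[17, 2, 5, 1] → sum 25
[2, 5, 1, 18] → sum 26
[5, 1, 18, 13] → sum 37  > 26 ✓
[1, 18, 13, 3] → sum 35  > 26 ✓
[18, 13, 3, 3] → sum 37  > 26 ✓
[13, 3, 3, 4] → sum 23
[3, 3, 4, 3] → sum 13
[3, 4, 3, 16] → sum 26
[4, 3, 16, 15] → sum 38  > 26 ✓
[3, 16, 15, 3] → sum 37  > 26 ✓
[16, 15, 3, 4] → sum 38  > 26 ✓
[15, 3, 4, 5] → sum 27  > 26 ✓
[3, 4, 5, 14] → sum 26
[4, 5, 14, 13] → sum 36  > 26 ✓
[5, 14, 13, 9] → sum 41  > 26 ✓
[14, 13, 9, 20] → sum 56  > 26 ✓
14 windows satisfy the condition.

14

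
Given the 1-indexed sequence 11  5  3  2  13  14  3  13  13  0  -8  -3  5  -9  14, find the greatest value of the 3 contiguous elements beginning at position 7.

13

Elements at indices 7..9: 3, 13, 13
max(3, 13, 13) = 13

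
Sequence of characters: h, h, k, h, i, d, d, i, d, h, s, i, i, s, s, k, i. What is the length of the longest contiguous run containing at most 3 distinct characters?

[h] 1 distinct, len 1
[h, h] 1 distinct, len 2
[h, h, k] 2 distinct, len 3
[h, h, k, h] 2 distinct, len 4
[h, h, k, h, i] 3 distinct, len 5
[h, i, d] 3 distinct, len 3
[h, i, d, d] 3 distinct, len 4
[h, i, d, d, i] 3 distinct, len 5
[h, i, d, d, i, d] 3 distinct, len 6
[h, i, d, d, i, d, h] 3 distinct, len 7
[d, h, s] 3 distinct, len 3
[h, s, i] 3 distinct, len 3
[h, s, i, i] 3 distinct, len 4
[h, s, i, i, s] 3 distinct, len 5
[h, s, i, i, s, s] 3 distinct, len 6
[s, i, i, s, s, k] 3 distinct, len 6
[s, i, i, s, s, k, i] 3 distinct, len 7
Longest length with ≤3 distinct: 7.

7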